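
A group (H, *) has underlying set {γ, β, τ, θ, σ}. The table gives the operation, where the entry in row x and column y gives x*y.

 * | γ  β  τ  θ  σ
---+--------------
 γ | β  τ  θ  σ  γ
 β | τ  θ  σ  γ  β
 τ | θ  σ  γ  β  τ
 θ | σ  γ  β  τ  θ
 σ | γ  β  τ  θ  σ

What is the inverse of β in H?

τ

First locate the identity: row σ matches the header, so σ is the identity.
Scan row β for σ: β*τ = σ. Hence β^(-1) = τ.
(Structurally, H here is isomorphic to the cyclic group Z_5.)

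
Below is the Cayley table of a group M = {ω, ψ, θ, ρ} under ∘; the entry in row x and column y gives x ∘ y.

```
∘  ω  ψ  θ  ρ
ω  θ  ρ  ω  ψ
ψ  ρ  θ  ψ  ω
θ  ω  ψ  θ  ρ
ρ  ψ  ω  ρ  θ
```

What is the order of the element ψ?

The identity element is θ (its row matches the header).
ψ^1 = ψ
ψ^2 = ψ ∘ ψ = θ
The first power of ψ equal to the identity is ψ^2, so ord(ψ) = 2.

2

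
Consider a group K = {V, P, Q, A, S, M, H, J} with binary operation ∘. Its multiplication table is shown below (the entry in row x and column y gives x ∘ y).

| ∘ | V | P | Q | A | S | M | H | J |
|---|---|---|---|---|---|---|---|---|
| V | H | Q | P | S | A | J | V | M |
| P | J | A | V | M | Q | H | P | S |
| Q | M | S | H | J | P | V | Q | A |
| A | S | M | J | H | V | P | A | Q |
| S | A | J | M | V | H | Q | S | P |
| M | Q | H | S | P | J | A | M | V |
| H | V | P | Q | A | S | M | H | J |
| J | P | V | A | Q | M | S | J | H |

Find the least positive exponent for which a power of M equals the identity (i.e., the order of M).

The identity element is H (its row matches the header).
M^1 = M
M^2 = M ∘ M = A
M^3 = A ∘ M = P
M^4 = P ∘ M = H
The first power of M equal to the identity is M^4, so ord(M) = 4.

4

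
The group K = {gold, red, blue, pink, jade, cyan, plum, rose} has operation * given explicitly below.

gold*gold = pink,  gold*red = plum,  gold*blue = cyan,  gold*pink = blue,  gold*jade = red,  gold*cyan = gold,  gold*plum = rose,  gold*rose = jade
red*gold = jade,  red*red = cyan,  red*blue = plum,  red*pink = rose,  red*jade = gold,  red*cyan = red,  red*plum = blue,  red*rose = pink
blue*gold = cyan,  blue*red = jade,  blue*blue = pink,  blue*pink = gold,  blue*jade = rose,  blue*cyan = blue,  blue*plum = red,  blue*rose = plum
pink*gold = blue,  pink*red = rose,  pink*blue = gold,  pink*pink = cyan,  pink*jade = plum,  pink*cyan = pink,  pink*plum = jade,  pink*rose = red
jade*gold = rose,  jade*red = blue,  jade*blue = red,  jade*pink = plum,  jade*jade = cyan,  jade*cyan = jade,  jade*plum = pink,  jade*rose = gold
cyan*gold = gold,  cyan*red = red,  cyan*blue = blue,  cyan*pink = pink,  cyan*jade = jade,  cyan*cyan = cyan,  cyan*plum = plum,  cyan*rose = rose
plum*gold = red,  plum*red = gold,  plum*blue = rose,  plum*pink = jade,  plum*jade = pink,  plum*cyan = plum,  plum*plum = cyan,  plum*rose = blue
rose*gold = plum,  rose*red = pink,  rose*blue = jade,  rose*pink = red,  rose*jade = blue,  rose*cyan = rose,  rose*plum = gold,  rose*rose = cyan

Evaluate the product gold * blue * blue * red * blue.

red

gold * blue = cyan
cyan * blue = blue
blue * red = jade
jade * blue = red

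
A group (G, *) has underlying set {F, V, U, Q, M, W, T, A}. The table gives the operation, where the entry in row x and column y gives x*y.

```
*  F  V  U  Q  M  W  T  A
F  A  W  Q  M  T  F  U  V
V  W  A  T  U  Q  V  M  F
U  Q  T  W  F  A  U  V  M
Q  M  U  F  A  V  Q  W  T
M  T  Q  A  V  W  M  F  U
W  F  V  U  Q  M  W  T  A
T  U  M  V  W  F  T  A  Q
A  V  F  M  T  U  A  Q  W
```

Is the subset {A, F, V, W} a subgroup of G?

{A, F, V, W} contains the identity W.
Checking products: every product of two elements of {A, F, V, W} (read from the table) lies in {A, F, V, W}, so the set is closed.
In a finite group, a nonempty closed subset is a subgroup. So {A, F, V, W} ≤ G.

Yes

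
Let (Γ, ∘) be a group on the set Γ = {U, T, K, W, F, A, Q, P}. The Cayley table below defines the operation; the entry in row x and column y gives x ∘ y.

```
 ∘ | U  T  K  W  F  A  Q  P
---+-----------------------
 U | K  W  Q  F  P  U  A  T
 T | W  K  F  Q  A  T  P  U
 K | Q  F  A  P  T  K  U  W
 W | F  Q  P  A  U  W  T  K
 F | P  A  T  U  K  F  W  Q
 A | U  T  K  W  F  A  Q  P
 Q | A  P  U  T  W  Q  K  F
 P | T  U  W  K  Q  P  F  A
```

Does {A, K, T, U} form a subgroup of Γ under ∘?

No

T ∘ K = F, which is not in {A, K, T, U}.
The subset is not closed under ∘, so it is not a subgroup.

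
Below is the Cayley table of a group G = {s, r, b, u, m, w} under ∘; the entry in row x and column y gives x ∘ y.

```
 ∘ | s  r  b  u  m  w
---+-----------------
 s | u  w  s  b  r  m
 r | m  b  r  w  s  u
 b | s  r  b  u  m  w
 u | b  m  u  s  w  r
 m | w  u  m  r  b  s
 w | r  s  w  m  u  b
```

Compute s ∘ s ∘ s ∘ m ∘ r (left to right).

u

s ∘ s = u
u ∘ s = b
b ∘ m = m
m ∘ r = u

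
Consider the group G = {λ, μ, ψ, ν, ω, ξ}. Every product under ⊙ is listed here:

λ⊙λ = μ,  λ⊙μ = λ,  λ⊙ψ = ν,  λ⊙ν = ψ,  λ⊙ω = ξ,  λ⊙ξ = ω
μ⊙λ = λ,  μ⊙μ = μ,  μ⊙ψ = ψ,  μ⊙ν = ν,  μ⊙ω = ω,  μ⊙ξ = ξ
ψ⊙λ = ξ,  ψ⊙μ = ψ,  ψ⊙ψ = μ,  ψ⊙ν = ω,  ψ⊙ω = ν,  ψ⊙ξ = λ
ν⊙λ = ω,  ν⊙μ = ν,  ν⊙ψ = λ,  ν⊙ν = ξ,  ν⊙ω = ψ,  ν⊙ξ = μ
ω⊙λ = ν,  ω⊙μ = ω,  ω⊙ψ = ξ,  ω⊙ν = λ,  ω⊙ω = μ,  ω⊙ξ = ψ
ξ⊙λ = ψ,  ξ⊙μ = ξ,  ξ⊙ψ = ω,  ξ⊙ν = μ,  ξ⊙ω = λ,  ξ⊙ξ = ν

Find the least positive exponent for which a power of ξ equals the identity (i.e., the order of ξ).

The identity element is μ (its row matches the header).
ξ^1 = ξ
ξ^2 = ξ ⊙ ξ = ν
ξ^3 = ν ⊙ ξ = μ
The first power of ξ equal to the identity is ξ^3, so ord(ξ) = 3.

3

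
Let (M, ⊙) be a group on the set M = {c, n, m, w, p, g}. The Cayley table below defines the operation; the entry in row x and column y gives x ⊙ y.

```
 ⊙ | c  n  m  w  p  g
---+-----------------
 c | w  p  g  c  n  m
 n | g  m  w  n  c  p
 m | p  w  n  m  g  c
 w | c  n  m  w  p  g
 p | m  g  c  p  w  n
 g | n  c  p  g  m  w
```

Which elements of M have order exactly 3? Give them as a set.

Identity is w. Compute the order of each non-identity element by repeated multiplication:
  c: c → w  (order 2)
  n: n → m → w  (order 3)
  m: m → n → w  (order 3)
  p: p → w  (order 2)
  g: g → w  (order 2)
Elements of order 3: {m, n}.

{m, n}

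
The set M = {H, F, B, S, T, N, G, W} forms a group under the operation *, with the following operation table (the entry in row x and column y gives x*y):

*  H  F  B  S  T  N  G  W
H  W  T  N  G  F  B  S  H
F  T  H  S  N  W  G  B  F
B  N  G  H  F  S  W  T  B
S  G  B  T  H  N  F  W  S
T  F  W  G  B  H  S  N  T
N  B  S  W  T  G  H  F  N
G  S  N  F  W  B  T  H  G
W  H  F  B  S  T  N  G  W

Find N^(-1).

B

First locate the identity: row W matches the header, so W is the identity.
Scan row N for W: N*B = W. Hence N^(-1) = B.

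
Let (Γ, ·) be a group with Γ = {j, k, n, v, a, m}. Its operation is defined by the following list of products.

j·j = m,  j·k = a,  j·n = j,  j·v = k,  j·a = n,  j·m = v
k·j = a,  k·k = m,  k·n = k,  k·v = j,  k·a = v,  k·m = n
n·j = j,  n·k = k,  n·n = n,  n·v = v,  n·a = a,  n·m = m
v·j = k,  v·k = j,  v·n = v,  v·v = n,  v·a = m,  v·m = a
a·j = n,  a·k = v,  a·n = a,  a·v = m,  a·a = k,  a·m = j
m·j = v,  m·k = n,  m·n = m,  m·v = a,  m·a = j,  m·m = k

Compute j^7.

j^1 = j
j^2 = j·j = m
j^3 = m·j = v
j^4 = v·j = k
j^5 = k·j = a
j^6 = a·j = n
j^7 = n·j = j

j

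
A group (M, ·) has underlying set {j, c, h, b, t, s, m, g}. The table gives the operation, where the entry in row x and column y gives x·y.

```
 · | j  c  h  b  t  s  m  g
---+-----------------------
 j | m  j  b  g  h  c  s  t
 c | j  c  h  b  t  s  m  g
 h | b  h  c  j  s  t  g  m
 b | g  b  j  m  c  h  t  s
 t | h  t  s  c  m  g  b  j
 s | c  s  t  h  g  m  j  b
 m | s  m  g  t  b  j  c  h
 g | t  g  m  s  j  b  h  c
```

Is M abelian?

Yes

Check whether the table is symmetric across its main diagonal.
Every entry (row x, col y) equals the entry (row y, col x), so M is abelian.
(In fact M ≅ Z_2 x Z_4.)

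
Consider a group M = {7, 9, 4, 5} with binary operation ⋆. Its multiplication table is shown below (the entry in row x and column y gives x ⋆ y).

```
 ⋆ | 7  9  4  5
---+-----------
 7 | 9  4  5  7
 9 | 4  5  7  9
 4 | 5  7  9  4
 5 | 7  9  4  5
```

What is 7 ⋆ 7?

9

Read row 7, column 7: 7 ⋆ 7 = 9.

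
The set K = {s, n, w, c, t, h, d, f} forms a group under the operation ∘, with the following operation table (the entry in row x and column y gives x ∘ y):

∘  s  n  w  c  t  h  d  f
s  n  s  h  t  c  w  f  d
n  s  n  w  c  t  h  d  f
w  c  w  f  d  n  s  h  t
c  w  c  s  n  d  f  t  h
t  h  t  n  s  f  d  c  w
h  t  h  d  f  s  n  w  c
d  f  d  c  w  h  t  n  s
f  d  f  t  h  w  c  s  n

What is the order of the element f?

2

The identity element is n (its row matches the header).
f^1 = f
f^2 = f ∘ f = n
The first power of f equal to the identity is f^2, so ord(f) = 2.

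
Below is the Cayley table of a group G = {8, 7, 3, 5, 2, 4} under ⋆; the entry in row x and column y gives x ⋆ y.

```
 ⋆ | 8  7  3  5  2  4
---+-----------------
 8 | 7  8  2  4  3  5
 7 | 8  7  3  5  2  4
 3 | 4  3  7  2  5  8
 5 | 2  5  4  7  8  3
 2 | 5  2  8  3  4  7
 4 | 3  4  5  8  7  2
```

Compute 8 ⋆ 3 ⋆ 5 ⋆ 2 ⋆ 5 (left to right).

7

8 ⋆ 3 = 2
2 ⋆ 5 = 3
3 ⋆ 2 = 5
5 ⋆ 5 = 7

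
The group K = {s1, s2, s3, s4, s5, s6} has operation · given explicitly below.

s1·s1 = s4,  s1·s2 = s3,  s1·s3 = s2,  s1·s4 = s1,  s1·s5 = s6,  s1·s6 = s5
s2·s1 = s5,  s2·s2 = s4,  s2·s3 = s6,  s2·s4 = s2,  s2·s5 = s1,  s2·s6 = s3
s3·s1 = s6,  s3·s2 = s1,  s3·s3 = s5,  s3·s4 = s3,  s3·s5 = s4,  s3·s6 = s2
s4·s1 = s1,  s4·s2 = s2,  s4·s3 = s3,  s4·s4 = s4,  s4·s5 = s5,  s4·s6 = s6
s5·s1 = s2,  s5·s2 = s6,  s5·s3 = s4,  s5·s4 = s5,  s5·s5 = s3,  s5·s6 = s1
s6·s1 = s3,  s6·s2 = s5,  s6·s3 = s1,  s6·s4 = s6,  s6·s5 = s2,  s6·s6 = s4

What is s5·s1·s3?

s5·s1 = s2
s2·s3 = s6

s6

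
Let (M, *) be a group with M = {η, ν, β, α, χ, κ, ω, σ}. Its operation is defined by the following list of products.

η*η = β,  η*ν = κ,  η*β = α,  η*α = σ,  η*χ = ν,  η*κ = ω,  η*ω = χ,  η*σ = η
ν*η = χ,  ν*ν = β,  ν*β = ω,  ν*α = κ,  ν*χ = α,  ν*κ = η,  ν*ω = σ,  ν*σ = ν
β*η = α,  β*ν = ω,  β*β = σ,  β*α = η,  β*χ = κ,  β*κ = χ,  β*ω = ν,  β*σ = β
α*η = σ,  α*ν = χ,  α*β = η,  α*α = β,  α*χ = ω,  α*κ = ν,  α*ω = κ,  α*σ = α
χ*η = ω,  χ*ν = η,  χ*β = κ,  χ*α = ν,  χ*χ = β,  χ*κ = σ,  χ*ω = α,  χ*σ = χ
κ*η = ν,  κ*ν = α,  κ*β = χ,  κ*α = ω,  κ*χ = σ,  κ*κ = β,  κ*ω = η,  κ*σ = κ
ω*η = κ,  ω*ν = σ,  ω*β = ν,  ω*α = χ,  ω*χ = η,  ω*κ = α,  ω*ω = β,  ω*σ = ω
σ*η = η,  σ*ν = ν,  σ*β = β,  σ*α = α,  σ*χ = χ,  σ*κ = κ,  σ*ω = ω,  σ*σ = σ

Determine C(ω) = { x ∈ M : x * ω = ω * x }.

{β, ν, σ, ω}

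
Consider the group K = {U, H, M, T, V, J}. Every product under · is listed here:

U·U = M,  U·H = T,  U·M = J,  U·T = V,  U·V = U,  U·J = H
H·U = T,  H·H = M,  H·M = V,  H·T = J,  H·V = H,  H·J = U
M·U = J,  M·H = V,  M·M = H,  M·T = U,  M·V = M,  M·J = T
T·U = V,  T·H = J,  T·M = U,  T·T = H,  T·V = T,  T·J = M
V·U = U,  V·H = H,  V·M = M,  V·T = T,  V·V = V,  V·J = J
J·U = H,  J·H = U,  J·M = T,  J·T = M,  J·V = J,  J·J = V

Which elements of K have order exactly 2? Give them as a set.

{J}

Identity is V. Compute the order of each non-identity element by repeated multiplication:
  U: U → M → J → H → T → V  (order 6)
  H: H → M → V  (order 3)
  M: M → H → V  (order 3)
  T: T → H → J → M → U → V  (order 6)
  J: J → V  (order 2)
Elements of order 2: {J}.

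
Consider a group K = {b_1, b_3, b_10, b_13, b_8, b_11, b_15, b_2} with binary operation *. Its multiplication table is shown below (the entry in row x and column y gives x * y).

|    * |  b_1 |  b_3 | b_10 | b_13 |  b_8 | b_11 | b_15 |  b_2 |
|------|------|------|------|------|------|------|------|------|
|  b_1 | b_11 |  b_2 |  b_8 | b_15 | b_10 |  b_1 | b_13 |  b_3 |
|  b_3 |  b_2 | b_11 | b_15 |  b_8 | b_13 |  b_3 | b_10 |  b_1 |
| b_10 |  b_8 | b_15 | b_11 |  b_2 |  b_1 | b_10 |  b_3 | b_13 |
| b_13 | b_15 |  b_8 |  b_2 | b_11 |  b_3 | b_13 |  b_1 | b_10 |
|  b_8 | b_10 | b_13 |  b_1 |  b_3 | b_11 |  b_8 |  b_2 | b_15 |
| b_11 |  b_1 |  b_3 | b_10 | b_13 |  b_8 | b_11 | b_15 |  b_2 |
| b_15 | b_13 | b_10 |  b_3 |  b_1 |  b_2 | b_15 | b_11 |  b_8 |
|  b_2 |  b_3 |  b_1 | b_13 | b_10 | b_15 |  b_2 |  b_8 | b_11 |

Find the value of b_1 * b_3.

b_2

Read row b_1, column b_3: b_1 * b_3 = b_2.
(Structurally, K here is isomorphic to the elementary abelian group (Z_2)^3.)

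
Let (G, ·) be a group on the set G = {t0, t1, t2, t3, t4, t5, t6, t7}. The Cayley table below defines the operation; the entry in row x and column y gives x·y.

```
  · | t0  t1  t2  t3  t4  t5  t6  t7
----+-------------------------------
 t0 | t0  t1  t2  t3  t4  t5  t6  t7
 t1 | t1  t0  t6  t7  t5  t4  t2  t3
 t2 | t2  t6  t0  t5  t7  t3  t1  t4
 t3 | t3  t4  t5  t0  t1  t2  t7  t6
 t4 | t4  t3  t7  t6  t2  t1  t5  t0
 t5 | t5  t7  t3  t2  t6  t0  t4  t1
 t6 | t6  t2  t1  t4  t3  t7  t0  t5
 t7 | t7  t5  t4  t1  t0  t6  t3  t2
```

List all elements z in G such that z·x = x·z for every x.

An element z is central iff its row equals its column in the table.
For t1: t1·t7 = t3 ≠ t5 = t7·t1, so t1 ∉ Z.
Checking each element this way leaves Z(G) = {t0, t2}.

{t0, t2}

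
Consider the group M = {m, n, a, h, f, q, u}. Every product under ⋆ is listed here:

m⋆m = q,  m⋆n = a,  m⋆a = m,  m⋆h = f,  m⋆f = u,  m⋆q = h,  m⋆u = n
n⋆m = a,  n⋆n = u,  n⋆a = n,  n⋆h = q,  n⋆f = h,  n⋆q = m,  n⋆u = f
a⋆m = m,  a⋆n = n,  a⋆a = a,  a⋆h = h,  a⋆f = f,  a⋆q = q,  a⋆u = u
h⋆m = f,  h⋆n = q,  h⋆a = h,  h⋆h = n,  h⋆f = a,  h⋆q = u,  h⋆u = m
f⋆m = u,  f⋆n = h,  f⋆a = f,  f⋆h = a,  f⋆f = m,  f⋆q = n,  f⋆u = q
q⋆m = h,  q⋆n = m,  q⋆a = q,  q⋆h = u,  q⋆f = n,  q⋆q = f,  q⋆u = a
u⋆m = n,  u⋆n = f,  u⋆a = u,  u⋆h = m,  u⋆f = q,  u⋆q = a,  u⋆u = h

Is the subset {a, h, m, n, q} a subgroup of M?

No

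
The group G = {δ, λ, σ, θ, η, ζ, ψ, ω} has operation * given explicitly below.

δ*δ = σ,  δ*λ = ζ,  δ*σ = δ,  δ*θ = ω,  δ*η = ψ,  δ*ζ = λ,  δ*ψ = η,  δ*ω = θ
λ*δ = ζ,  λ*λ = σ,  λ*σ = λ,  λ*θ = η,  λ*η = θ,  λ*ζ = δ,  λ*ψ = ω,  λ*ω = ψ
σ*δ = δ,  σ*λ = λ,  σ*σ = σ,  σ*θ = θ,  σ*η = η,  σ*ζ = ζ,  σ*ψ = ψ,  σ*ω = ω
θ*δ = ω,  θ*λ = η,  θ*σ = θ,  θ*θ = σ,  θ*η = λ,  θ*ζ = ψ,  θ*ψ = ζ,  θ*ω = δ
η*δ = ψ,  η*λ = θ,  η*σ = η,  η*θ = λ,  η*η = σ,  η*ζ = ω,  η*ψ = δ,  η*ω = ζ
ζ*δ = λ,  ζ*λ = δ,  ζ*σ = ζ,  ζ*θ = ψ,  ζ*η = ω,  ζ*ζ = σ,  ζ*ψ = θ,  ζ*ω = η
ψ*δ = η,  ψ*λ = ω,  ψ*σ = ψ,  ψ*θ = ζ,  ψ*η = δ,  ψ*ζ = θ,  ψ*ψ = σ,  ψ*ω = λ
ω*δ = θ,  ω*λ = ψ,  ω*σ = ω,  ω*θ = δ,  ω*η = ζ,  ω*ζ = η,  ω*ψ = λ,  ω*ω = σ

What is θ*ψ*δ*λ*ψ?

θ*ψ = ζ
ζ*δ = λ
λ*λ = σ
σ*ψ = ψ

ψ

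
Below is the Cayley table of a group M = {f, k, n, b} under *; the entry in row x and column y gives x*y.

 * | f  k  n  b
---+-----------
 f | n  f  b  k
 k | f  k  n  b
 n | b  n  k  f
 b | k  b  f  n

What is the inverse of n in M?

n

First locate the identity: row k matches the header, so k is the identity.
Scan row n for k: n*n = k. Hence n^(-1) = n.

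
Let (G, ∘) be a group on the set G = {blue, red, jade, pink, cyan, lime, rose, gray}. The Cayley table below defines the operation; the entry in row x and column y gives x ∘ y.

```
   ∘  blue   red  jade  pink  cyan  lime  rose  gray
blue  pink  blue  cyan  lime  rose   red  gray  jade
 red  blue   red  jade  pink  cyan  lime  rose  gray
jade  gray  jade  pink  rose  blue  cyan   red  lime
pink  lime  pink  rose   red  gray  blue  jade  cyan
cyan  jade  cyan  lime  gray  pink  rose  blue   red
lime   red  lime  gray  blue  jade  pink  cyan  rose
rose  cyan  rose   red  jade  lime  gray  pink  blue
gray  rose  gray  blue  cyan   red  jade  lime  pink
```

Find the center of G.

{pink, red}

An element z is central iff its row equals its column in the table.
For lime: lime ∘ gray = rose ≠ jade = gray ∘ lime, so lime ∉ Z.
Checking each element this way leaves Z(G) = {pink, red}.
(Structurally, G here is isomorphic to the quaternion group Q_8.)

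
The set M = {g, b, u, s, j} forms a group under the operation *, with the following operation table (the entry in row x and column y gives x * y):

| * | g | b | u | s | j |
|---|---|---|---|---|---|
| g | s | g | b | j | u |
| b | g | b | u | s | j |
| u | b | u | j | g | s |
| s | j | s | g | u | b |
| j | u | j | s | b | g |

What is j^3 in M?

u

j^1 = j
j^2 = j * j = g
j^3 = g * j = u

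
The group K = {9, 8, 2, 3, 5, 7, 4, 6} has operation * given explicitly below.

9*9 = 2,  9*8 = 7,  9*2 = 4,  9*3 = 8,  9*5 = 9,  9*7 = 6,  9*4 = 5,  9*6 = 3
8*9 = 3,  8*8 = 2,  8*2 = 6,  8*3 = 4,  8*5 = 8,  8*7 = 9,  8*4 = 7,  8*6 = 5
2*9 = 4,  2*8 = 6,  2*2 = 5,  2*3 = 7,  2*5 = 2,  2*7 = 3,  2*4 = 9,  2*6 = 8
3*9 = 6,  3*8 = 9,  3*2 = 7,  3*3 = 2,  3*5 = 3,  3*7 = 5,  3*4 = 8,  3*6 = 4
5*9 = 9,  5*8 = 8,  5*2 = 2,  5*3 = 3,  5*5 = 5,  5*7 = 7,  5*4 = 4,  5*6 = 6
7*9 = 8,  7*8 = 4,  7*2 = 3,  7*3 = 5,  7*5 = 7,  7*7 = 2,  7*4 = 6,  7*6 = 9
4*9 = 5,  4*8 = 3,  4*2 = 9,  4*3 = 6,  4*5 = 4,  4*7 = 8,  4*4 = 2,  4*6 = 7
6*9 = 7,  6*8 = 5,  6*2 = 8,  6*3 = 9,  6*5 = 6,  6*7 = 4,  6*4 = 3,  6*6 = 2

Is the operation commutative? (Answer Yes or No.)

No

3 * 4 = 8 but 4 * 3 = 6.
Since 3 and 4 do not commute, K is not abelian.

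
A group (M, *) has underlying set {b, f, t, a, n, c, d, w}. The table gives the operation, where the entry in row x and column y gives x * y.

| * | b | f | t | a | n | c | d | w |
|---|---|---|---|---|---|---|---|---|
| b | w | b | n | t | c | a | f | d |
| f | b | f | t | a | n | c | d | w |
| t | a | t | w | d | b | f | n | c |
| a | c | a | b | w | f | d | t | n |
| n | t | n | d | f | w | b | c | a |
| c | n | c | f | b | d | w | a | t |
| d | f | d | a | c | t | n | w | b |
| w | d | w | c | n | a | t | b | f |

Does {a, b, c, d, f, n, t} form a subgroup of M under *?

t * t = w, which is not in {a, b, c, d, f, n, t}.
The subset is not closed under *, so it is not a subgroup.

No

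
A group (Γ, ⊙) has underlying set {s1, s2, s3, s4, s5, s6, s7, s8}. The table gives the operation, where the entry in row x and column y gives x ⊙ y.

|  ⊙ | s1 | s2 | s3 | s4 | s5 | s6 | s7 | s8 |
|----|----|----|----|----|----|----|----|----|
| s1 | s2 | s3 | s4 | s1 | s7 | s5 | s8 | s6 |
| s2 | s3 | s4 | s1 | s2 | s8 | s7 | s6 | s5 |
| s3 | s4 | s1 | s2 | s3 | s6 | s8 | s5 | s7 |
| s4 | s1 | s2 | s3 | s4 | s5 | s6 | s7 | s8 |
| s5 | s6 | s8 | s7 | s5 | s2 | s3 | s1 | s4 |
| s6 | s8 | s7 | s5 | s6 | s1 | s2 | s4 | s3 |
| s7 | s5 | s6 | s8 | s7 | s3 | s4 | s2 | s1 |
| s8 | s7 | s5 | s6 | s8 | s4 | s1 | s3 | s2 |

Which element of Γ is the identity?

The identity e satisfies e ⊙ x = x for all x, so its row in the table reproduces the column headers.
Row s4 reads: s1, s2, s3, s4, s5, s6, s7, s8 — exactly the header order. So s4 is the identity.
(Structurally, Γ here is isomorphic to the quaternion group Q_8.)

s4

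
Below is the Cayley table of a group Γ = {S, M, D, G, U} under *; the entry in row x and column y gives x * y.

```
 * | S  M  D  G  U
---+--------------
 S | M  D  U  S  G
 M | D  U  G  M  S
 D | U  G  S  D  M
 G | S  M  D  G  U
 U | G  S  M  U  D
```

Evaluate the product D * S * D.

D * S = U
U * D = M

M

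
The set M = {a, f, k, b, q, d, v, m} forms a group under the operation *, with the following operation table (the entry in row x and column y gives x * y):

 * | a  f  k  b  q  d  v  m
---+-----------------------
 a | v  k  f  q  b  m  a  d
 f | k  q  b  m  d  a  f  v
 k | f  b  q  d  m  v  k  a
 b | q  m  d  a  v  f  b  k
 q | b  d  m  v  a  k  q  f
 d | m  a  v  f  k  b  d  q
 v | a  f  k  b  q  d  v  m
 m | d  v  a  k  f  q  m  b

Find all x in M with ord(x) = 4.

{b, q}

Identity is v. Compute the order of each non-identity element by repeated multiplication:
  a: a → v  (order 2)
  f: f → q → d → a → k → b → m → v  (order 8)
  k: k → q → m → a → f → b → d → v  (order 8)
  b: b → a → q → v  (order 4)
  q: q → a → b → v  (order 4)
  d: d → b → f → a → m → q → k → v  (order 8)
  m: m → b → k → a → d → q → f → v  (order 8)
Elements of order 4: {b, q}.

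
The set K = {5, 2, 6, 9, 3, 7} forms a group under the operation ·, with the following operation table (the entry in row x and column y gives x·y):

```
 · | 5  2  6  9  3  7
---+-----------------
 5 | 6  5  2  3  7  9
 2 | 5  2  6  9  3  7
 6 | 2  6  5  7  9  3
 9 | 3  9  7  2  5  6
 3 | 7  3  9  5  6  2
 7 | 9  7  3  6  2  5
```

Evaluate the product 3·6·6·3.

3·6 = 9
9·6 = 7
7·3 = 2

2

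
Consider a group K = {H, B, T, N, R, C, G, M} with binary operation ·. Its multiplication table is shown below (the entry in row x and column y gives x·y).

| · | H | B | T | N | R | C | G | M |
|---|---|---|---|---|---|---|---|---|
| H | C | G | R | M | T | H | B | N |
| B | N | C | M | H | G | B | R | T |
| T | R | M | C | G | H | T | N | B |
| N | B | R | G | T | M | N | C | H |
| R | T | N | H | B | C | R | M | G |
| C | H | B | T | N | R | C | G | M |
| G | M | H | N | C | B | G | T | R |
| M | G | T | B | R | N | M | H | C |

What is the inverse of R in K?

First locate the identity: row C matches the header, so C is the identity.
Scan row R for C: R·R = C. Hence R^(-1) = R.

R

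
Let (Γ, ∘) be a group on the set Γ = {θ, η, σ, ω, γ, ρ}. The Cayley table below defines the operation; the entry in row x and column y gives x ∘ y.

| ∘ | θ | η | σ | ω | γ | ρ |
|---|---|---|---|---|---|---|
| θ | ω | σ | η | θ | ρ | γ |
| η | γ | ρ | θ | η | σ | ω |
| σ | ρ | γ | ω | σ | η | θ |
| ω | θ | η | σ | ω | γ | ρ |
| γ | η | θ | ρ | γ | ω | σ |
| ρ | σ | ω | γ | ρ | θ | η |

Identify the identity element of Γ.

The identity e satisfies e ∘ x = x for all x, so its row in the table reproduces the column headers.
Row ω reads: θ, η, σ, ω, γ, ρ — exactly the header order. So ω is the identity.

ω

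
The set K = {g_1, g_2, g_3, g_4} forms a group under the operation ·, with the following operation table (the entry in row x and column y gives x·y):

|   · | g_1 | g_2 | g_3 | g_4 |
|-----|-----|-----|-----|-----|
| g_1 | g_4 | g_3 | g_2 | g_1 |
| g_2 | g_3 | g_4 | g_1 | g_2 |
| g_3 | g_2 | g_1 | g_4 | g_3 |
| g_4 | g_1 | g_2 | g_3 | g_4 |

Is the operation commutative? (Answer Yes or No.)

Yes

Check whether the table is symmetric across its main diagonal.
Every entry (row x, col y) equals the entry (row y, col x), so K is abelian.
(In fact K ≅ the Klein four-group V_4.)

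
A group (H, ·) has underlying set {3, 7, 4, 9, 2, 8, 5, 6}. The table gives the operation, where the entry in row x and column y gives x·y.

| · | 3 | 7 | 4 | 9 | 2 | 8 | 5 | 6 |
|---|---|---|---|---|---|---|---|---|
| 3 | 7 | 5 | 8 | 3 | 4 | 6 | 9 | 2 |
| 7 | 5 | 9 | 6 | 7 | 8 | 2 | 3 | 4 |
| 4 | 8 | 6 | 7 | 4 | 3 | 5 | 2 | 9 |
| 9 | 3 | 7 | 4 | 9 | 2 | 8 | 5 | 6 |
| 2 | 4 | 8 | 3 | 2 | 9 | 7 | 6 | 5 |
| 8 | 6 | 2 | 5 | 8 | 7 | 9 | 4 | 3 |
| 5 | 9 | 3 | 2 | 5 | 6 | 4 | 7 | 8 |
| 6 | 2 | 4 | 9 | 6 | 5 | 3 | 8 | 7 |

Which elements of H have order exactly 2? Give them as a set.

Identity is 9. Compute the order of each non-identity element by repeated multiplication:
  3: 3 → 7 → 5 → 9  (order 4)
  7: 7 → 9  (order 2)
  4: 4 → 7 → 6 → 9  (order 4)
  2: 2 → 9  (order 2)
  8: 8 → 9  (order 2)
  5: 5 → 7 → 3 → 9  (order 4)
  6: 6 → 7 → 4 → 9  (order 4)
Elements of order 2: {2, 7, 8}.
(Structurally, H here is isomorphic to Z_2 x Z_4.)

{2, 7, 8}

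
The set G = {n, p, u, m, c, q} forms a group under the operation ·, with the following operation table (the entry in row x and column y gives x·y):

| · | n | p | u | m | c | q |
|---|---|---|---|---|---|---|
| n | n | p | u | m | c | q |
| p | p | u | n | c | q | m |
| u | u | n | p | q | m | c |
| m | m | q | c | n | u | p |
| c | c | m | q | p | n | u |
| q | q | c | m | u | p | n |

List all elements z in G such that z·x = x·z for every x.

An element z is central iff its row equals its column in the table.
For q: q·p = c ≠ m = p·q, so q ∉ Z.
Checking each element this way leaves Z(G) = {n}.

{n}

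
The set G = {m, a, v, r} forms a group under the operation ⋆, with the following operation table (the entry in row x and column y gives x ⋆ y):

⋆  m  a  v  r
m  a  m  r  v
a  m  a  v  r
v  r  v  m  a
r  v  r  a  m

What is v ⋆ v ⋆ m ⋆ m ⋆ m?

a

v ⋆ v = m
m ⋆ m = a
a ⋆ m = m
m ⋆ m = a
(Structurally, G here is isomorphic to the cyclic group Z_4.)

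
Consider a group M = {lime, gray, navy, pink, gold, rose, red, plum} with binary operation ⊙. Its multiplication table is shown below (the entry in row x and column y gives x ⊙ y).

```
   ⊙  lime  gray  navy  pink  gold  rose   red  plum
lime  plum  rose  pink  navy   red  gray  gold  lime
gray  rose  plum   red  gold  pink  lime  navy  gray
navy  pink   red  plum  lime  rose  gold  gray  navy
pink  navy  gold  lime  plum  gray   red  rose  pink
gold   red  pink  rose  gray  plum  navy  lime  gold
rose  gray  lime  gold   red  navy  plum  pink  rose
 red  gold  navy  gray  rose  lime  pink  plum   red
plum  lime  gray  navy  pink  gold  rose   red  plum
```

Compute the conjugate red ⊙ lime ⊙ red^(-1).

The identity is plum. In row red, the entry plum sits in column red, so red^(-1) = red.
red ⊙ lime = gold
gold ⊙ red = lime

lime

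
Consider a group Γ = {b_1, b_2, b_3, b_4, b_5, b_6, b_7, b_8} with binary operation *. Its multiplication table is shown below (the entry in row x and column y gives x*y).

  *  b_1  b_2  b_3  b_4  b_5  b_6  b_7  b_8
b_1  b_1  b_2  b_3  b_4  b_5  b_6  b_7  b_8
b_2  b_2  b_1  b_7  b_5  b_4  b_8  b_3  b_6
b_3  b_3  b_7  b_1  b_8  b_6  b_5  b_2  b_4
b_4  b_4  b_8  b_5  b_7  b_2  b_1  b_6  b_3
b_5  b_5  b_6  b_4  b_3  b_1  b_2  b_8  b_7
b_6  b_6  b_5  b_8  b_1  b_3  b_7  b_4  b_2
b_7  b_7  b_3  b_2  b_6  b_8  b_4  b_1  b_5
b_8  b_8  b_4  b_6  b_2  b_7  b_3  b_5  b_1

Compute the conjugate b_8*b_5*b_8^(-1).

The identity is b_1. In row b_8, the entry b_1 sits in column b_8, so b_8^(-1) = b_8.
b_8*b_5 = b_7
b_7*b_8 = b_5

b_5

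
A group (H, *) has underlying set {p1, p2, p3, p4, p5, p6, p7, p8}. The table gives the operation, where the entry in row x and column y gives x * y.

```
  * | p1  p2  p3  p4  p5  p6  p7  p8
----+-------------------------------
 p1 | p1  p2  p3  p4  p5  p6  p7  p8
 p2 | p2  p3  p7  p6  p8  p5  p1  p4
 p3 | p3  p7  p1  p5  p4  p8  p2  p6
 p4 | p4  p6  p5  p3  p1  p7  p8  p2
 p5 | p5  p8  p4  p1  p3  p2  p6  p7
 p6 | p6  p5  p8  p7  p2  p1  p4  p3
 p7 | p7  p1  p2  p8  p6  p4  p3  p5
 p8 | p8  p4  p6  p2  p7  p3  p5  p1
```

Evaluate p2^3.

p7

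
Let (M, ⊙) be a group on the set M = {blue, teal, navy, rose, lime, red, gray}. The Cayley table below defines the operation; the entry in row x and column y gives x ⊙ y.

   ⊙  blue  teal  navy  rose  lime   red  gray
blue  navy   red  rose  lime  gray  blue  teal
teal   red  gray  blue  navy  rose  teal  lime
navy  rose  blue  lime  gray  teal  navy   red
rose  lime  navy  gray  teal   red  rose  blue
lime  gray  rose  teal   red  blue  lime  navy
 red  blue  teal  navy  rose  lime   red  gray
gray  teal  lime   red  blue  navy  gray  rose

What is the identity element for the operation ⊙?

The identity e satisfies e ⊙ x = x for all x, so its row in the table reproduces the column headers.
Row red reads: blue, teal, navy, rose, lime, red, gray — exactly the header order. So red is the identity.

red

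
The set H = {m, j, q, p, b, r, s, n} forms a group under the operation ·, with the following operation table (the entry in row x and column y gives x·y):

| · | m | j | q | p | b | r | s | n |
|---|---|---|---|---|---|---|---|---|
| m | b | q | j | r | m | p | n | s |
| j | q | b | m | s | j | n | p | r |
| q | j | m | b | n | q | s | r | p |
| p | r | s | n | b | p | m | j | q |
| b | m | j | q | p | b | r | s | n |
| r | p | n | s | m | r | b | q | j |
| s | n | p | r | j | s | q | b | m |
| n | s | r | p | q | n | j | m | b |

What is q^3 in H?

q^1 = q
q^2 = q·q = b
q^3 = b·q = q

q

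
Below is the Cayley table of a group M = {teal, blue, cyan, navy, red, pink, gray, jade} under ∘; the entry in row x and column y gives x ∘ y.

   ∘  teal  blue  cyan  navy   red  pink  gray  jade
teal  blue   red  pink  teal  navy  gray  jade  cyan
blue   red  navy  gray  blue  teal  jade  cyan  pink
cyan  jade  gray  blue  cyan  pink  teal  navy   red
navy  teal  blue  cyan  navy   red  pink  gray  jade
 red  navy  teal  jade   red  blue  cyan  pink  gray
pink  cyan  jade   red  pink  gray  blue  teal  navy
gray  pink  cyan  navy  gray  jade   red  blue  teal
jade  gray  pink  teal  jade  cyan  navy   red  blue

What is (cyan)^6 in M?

blue

cyan^1 = cyan
cyan^2 = cyan ∘ cyan = blue
cyan^3 = blue ∘ cyan = gray
cyan^4 = gray ∘ cyan = navy
cyan^5 = navy ∘ cyan = cyan
cyan^6 = cyan ∘ cyan = blue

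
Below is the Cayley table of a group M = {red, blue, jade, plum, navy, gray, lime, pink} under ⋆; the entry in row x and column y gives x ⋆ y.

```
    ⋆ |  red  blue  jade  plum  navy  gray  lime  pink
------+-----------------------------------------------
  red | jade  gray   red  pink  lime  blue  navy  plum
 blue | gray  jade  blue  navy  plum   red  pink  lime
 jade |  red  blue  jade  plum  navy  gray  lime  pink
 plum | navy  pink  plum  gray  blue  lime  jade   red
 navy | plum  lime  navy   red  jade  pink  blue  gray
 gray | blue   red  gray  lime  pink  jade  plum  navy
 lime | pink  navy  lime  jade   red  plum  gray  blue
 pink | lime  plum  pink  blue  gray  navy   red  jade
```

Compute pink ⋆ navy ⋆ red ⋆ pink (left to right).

pink ⋆ navy = gray
gray ⋆ red = blue
blue ⋆ pink = lime

lime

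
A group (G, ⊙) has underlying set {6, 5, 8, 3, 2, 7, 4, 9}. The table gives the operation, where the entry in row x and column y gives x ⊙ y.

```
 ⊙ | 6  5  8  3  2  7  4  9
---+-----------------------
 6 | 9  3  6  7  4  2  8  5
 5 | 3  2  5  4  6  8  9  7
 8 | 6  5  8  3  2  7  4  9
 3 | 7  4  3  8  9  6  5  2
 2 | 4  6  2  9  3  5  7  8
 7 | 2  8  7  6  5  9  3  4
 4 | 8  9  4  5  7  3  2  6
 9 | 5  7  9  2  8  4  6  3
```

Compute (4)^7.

4^1 = 4
4^2 = 4 ⊙ 4 = 2
4^3 = 2 ⊙ 4 = 7
4^4 = 7 ⊙ 4 = 3
4^5 = 3 ⊙ 4 = 5
4^6 = 5 ⊙ 4 = 9
4^7 = 9 ⊙ 4 = 6

6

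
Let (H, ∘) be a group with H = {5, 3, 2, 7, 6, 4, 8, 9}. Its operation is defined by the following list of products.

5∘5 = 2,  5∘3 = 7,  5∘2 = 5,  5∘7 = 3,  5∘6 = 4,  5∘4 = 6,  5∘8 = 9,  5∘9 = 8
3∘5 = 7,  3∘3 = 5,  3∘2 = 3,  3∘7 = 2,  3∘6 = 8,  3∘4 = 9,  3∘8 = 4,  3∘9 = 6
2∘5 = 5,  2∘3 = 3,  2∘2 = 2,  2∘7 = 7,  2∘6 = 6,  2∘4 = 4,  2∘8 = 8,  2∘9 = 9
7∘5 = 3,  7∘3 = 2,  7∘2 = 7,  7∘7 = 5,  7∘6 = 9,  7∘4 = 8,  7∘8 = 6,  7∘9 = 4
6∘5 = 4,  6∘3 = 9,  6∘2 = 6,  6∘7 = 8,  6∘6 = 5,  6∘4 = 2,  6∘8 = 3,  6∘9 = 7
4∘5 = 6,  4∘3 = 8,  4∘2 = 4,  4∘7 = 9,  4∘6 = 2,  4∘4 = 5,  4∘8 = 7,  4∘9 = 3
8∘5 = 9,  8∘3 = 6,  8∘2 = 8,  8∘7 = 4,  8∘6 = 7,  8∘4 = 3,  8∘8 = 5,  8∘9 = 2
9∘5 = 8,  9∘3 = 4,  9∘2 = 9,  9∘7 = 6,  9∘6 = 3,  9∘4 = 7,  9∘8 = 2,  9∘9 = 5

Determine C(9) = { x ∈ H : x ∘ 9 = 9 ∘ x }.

Compare row 9 with column 9 entry by entry.
5 ∘ 9 = 8 = 9 ∘ 5, so 5 commutes with 9.
7 ∘ 9 = 4 but 9 ∘ 7 = 6, so 7 does not.
Collecting the elements that commute with 9: C(9) = {2, 5, 8, 9}.
(Structurally, H here is isomorphic to the quaternion group Q_8.)

{2, 5, 8, 9}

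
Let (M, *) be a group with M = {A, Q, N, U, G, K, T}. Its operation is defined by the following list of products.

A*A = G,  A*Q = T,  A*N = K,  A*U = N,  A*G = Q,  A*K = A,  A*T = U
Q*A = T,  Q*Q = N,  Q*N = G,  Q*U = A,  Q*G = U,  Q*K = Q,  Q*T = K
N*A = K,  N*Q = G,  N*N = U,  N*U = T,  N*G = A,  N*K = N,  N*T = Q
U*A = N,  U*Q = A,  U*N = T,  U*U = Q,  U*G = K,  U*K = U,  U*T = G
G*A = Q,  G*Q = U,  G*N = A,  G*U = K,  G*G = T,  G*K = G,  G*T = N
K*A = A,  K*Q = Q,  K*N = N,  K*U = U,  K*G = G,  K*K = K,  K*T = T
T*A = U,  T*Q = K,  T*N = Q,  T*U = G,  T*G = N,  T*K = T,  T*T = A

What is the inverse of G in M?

First locate the identity: row K matches the header, so K is the identity.
Scan row G for K: G*U = K. Hence G^(-1) = U.

U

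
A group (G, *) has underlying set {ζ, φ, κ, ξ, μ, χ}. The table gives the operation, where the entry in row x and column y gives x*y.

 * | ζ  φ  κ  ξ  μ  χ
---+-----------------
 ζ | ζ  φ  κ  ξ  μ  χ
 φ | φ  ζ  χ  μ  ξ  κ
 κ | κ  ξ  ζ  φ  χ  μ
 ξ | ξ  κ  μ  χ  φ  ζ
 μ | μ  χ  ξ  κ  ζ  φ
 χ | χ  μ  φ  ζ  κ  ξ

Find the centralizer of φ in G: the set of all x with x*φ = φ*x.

Compare row φ with column φ entry by entry.
μ*φ = χ but φ*μ = ξ, so μ does not.
Collecting the elements that commute with φ: C(φ) = {ζ, φ}.

{ζ, φ}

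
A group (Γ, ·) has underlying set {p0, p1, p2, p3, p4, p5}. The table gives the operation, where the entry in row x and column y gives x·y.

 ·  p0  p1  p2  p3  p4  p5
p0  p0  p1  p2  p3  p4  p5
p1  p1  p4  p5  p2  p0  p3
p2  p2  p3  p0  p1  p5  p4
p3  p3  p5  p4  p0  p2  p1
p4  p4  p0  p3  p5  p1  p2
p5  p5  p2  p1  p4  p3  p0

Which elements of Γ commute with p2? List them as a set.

Compare row p2 with column p2 entry by entry.
p5·p2 = p1 but p2·p5 = p4, so p5 does not.
Collecting the elements that commute with p2: C(p2) = {p0, p2}.

{p0, p2}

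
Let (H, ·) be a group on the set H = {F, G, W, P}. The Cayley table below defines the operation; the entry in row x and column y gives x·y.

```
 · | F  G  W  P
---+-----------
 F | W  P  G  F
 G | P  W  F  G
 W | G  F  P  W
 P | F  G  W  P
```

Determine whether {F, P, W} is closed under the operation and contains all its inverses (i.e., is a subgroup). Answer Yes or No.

F·W = G, which is not in {F, P, W}.
The subset is not closed under ·, so it is not a subgroup.
(Structurally, H here is isomorphic to the cyclic group Z_4.)

No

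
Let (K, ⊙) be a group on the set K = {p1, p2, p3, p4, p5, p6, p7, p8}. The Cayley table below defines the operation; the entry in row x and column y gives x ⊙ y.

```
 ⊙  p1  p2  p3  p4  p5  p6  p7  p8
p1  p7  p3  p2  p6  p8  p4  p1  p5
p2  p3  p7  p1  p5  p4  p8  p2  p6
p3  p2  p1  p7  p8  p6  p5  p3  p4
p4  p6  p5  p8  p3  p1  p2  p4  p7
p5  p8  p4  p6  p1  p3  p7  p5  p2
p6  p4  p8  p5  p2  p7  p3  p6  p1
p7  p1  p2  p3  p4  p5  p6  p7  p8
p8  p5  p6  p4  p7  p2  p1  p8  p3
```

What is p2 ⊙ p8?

p6

Read row p2, column p8: p2 ⊙ p8 = p6.
(Structurally, K here is isomorphic to Z_2 x Z_4.)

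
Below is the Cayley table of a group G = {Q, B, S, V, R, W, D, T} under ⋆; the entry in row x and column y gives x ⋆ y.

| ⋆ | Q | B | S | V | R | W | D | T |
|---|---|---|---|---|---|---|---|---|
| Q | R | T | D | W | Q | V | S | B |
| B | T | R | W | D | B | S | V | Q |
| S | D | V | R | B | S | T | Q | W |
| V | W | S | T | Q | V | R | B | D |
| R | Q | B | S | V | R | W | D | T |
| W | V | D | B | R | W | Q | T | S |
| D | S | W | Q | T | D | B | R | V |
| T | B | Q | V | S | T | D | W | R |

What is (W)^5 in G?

W^1 = W
W^2 = W ⋆ W = Q
W^3 = Q ⋆ W = V
W^4 = V ⋆ W = R
W^5 = R ⋆ W = W

W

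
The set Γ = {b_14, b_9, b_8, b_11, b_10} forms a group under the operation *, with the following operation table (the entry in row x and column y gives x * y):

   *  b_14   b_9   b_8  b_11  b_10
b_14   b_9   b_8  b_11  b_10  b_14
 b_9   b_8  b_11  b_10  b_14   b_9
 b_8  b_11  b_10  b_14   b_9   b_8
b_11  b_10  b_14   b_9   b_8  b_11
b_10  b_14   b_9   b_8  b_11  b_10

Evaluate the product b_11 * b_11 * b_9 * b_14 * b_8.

b_11 * b_11 = b_8
b_8 * b_9 = b_10
b_10 * b_14 = b_14
b_14 * b_8 = b_11
(Structurally, Γ here is isomorphic to the cyclic group Z_5.)

b_11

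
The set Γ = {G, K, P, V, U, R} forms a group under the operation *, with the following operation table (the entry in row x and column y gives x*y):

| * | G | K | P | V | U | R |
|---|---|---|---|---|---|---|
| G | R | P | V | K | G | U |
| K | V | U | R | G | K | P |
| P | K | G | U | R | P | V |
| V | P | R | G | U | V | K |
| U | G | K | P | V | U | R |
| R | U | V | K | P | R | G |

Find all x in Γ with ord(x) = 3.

{G, R}

Identity is U. Compute the order of each non-identity element by repeated multiplication:
  G: G → R → U  (order 3)
  K: K → U  (order 2)
  P: P → U  (order 2)
  V: V → U  (order 2)
  R: R → G → U  (order 3)
Elements of order 3: {G, R}.
(Structurally, Γ here is isomorphic to the symmetric group S_3.)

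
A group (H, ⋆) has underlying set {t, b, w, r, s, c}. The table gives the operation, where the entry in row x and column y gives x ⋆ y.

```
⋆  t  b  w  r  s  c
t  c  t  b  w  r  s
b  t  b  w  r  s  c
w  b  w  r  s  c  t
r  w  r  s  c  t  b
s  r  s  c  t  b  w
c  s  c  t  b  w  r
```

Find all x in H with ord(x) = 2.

{s}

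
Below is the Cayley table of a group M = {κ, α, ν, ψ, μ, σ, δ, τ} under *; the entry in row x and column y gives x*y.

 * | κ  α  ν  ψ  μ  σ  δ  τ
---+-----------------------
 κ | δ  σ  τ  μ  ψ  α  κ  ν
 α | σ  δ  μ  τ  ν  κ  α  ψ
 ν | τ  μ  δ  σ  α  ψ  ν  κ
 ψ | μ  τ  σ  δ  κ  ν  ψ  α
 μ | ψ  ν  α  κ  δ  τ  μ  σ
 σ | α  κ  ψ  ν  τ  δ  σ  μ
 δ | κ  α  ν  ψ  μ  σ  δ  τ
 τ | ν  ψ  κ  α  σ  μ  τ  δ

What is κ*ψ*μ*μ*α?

κ*ψ = μ
μ*μ = δ
δ*μ = μ
μ*α = ν
(Structurally, M here is isomorphic to the elementary abelian group (Z_2)^3.)

ν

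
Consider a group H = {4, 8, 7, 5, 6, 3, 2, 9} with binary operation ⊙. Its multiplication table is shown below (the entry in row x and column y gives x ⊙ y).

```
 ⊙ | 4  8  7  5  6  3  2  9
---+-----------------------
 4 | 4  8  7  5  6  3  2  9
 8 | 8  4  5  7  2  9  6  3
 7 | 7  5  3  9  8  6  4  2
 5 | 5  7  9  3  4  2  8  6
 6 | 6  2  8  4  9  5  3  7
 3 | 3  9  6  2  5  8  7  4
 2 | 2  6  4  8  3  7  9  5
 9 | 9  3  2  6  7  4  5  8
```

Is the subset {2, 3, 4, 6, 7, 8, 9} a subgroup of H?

No

3 ⊙ 6 = 5, which is not in {2, 3, 4, 6, 7, 8, 9}.
The subset is not closed under ⊙, so it is not a subgroup.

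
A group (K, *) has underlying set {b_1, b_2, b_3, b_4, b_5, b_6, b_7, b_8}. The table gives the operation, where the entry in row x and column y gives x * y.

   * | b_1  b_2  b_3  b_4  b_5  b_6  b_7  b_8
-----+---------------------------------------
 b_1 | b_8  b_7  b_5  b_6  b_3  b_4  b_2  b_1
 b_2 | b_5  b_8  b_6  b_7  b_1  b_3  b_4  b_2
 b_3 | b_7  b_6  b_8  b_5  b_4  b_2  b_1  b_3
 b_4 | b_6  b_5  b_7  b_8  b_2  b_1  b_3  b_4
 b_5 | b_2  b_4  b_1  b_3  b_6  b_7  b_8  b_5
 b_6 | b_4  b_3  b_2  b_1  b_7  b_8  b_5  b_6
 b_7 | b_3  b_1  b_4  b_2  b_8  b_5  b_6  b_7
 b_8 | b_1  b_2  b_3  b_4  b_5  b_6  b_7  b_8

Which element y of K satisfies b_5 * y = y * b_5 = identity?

First locate the identity: row b_8 matches the header, so b_8 is the identity.
Scan row b_5 for b_8: b_5 * b_7 = b_8. Hence b_5^(-1) = b_7.

b_7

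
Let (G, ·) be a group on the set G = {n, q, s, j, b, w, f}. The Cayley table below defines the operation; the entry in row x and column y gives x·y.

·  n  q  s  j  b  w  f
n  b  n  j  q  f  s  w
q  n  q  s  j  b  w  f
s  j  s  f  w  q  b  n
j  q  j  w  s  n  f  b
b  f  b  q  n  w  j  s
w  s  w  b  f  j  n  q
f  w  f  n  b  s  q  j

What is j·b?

Read row j, column b: j·b = n.

n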